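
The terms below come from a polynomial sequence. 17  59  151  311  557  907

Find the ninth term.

2761

42, 92, 160, 246, 350
50, 68, 86, 104
18, 18, 18
The third differences are constant (18).
104 + 18 = 122;  350 + 122 = 472;  907 + 472 = 1379
122 + 18 = 140;  472 + 140 = 612;  1379 + 612 = 1991
140 + 18 = 158;  612 + 158 = 770;  1991 + 770 = 2761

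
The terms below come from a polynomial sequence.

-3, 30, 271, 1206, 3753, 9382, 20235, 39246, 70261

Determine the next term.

D1: 33, 241, 935, 2547, 5629, 10853, 19011, 31015
D2: 208, 694, 1612, 3082, 5224, 8158, 12004
D3: 486, 918, 1470, 2142, 2934, 3846
D4: 432, 552, 672, 792, 912
D5: 120, 120, 120, 120
Fifth differences constant at 120.
912 + 120 = 1032;  3846 + 1032 = 4878;  12004 + 4878 = 16882;  31015 + 16882 = 47897;  70261 + 47897 = 118158

118158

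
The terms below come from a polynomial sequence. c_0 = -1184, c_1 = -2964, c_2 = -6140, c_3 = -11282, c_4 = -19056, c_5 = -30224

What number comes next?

Δ: -1780 , -3176 , -5142 , -7774 , -11168
Δ²: -1396 , -1966 , -2632 , -3394
Δ³: -570 , -666 , -762
Δ⁴: -96 , -96
Fourth differences constant at -96.
-762 − 96 = -858;  -3394 − 858 = -4252;  -11168 − 4252 = -15420;  -30224 − 15420 = -45644

-45644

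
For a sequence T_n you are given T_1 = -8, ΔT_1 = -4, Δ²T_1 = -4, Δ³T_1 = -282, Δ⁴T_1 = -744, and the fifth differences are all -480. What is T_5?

Build the table forward from the leading diagonal:
Fifth differences: -480, -480, -480, -480, -480
Fourth differences: -744, -1224, -1704, -2184, -2664
Third differences: -282, -1026, -2250, -3954, -6138
Second differences: -4, -286, -1312, -3562, -7516
First differences: -4, -8, -294, -1606, -5168
T: -8, -12, -20, -314, -1920

-1920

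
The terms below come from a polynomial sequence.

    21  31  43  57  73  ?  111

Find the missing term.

91

Using the first 5 terms:
First differences: 10, 12, 14, 16
Second differences: 2, 2, 2
Constant second difference = 2.
Extend forward: 16 + 2 = 18;  73 + 18 = 91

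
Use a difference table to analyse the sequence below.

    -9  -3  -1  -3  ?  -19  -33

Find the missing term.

-9

Using the first 4 terms:
6, 2, -2
-4, -4
Constant second difference = -4.
Extend forward: -2 − 4 = -6;  -3 − 6 = -9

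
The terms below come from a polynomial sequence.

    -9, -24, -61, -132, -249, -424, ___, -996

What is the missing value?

Using the first 6 terms:
D1: -15, -37, -71, -117, -175
D2: -22, -34, -46, -58
D3: -12, -12, -12
Constant third difference = -12.
Extend forward: -58 − 12 = -70;  -175 − 70 = -245;  -424 − 245 = -669

-669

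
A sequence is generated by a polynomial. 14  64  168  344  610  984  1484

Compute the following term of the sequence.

2128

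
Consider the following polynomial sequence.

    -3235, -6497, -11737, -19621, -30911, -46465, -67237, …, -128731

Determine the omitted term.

Using the first 7 terms:
Δ: -3262, -5240, -7884, -11290, -15554, -20772
Δ²: -1978, -2644, -3406, -4264, -5218
Δ³: -666, -762, -858, -954
Δ⁴: -96, -96, -96
Constant fourth difference = -96.
Extend forward: -954 − 96 = -1050;  -5218 − 1050 = -6268;  -20772 − 6268 = -27040;  -67237 − 27040 = -94277

-94277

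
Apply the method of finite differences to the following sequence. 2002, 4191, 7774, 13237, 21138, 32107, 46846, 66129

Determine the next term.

90802

First differences: 2189, 3583, 5463, 7901, 10969, 14739, 19283
Second differences: 1394, 1880, 2438, 3068, 3770, 4544
Third differences: 486, 558, 630, 702, 774
Fourth differences: 72, 72, 72, 72
The fourth differences are constant (72).
774 + 72 = 846;  4544 + 846 = 5390;  19283 + 5390 = 24673;  66129 + 24673 = 90802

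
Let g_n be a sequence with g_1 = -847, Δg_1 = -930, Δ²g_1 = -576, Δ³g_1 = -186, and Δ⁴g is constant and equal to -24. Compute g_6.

-13237

Build the table forward from the leading diagonal:
Δ⁴: -24, -24, -24, -24, -24, -24
Δ³: -186, -210, -234, -258, -282, -306
Δ²: -576, -762, -972, -1206, -1464, -1746
Δ: -930, -1506, -2268, -3240, -4446, -5910
g: -847, -1777, -3283, -5551, -8791, -13237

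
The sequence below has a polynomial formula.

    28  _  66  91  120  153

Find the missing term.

45

Using the last 4 terms:
D1: 25, 29, 33
D2: 4, 4
Constant second difference = 4.
Extend backward: 25 − 4 = 21;  66 − 21 = 45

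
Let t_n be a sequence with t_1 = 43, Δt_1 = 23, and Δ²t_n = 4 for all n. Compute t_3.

Build the table forward from the leading diagonal:
Second differences: 4, 4, 4
First differences: 23, 27, 31
t: 43, 66, 93

93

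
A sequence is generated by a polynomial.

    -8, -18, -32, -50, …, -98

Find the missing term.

-72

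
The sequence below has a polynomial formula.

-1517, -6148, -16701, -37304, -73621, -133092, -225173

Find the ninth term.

-556509

First differences: -4631  -10553  -20603  -36317  -59471  -92081
Second differences: -5922  -10050  -15714  -23154  -32610
Third differences: -4128  -5664  -7440  -9456
Fourth differences: -1536  -1776  -2016
Fifth differences: -240  -240
Constant fifth difference = -240, so extend:
-2016 − 240 = -2256;  -9456 − 2256 = -11712;  -32610 − 11712 = -44322;  -92081 − 44322 = -136403;  -225173 − 136403 = -361576
-2256 − 240 = -2496;  -11712 − 2496 = -14208;  -44322 − 14208 = -58530;  -136403 − 58530 = -194933;  -361576 − 194933 = -556509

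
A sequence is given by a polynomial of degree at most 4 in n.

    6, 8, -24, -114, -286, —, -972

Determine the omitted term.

-564

Using the first 5 terms:
2, -32, -90, -172
-34, -58, -82
-24, -24
Constant third difference = -24.
Extend forward: -82 − 24 = -106;  -172 − 106 = -278;  -286 − 278 = -564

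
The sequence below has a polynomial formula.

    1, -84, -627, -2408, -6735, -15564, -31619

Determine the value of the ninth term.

-100863

First differences: -85, -543, -1781, -4327, -8829, -16055
Second differences: -458, -1238, -2546, -4502, -7226
Third differences: -780, -1308, -1956, -2724
Fourth differences: -528, -648, -768
Fifth differences: -120, -120
Fifth differences constant at -120.
-768 − 120 = -888;  -2724 − 888 = -3612;  -7226 − 3612 = -10838;  -16055 − 10838 = -26893;  -31619 − 26893 = -58512
-888 − 120 = -1008;  -3612 − 1008 = -4620;  -10838 − 4620 = -15458;  -26893 − 15458 = -42351;  -58512 − 42351 = -100863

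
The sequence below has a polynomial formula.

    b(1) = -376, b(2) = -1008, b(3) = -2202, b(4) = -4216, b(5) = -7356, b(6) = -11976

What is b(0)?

-96

First differences: -632  -1194  -2014  -3140  -4620
Second differences: -562  -820  -1126  -1480
Third differences: -258  -306  -354
Fourth differences: -48  -48
The fourth differences are constant at -48.
Work back: -258 + 48 = -210;  -562 + 210 = -352;  -632 + 352 = -280;  -376 + 280 = -96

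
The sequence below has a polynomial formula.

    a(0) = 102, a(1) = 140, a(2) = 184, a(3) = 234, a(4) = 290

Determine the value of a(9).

660

First differences: 38 , 44 , 50 , 56
Second differences: 6 , 6 , 6
The second differences are constant (6).
56 + 6 = 62;  290 + 62 = 352
62 + 6 = 68;  352 + 68 = 420
68 + 6 = 74;  420 + 74 = 494
74 + 6 = 80;  494 + 80 = 574
80 + 6 = 86;  574 + 86 = 660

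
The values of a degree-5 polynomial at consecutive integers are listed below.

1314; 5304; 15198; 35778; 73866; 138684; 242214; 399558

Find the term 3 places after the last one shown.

1399854

First differences: 3990, 9894, 20580, 38088, 64818, 103530, 157344
Second differences: 5904, 10686, 17508, 26730, 38712, 53814
Third differences: 4782, 6822, 9222, 11982, 15102
Fourth differences: 2040, 2400, 2760, 3120
Fifth differences: 360, 360, 360
Constant fifth difference = 360, so extend:
3120 + 360 = 3480;  15102 + 3480 = 18582;  53814 + 18582 = 72396;  157344 + 72396 = 229740;  399558 + 229740 = 629298
3480 + 360 = 3840;  18582 + 3840 = 22422;  72396 + 22422 = 94818;  229740 + 94818 = 324558;  629298 + 324558 = 953856
3840 + 360 = 4200;  22422 + 4200 = 26622;  94818 + 26622 = 121440;  324558 + 121440 = 445998;  953856 + 445998 = 1399854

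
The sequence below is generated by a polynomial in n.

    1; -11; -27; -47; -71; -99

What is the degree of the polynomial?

2

D1: -12, -16, -20, -24, -28
D2: -4, -4, -4, -4
The second differences are constant, so the polynomial has degree 2.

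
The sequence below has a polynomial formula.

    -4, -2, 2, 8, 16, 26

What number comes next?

38

2, 4, 6, 8, 10
2, 2, 2, 2
The second differences are constant (2).
10 + 2 = 12;  26 + 12 = 38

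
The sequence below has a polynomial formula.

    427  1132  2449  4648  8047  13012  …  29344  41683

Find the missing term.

19957

Using the first 6 terms:
Δ: 705  1317  2199  3399  4965
Δ²: 612  882  1200  1566
Δ³: 270  318  366
Δ⁴: 48  48
Constant fourth difference = 48.
Extend forward: 366 + 48 = 414;  1566 + 414 = 1980;  4965 + 1980 = 6945;  13012 + 6945 = 19957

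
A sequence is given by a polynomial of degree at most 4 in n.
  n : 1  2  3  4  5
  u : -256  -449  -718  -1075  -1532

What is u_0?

Δ: -193  -269  -357  -457
Δ²: -76  -88  -100
Δ³: -12  -12
The third differences are constant at -12.
Work back: -76 + 12 = -64;  -193 + 64 = -129;  -256 + 129 = -127

-127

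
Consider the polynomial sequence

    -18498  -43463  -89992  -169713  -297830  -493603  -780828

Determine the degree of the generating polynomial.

-24965, -46529, -79721, -128117, -195773, -287225
-21564, -33192, -48396, -67656, -91452
-11628, -15204, -19260, -23796
-3576, -4056, -4536
-480, -480
The fifth differences are constant, so the polynomial has degree 5.

5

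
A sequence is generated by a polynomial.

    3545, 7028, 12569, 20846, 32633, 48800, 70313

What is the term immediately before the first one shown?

1538

First differences: 3483, 5541, 8277, 11787, 16167, 21513
Second differences: 2058, 2736, 3510, 4380, 5346
Third differences: 678, 774, 870, 966
Fourth differences: 96, 96, 96
The fourth differences are constant at 96.
Work back: 678 − 96 = 582;  2058 − 582 = 1476;  3483 − 1476 = 2007;  3545 − 2007 = 1538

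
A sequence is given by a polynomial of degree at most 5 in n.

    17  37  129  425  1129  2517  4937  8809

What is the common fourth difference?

72

Δ: 20, 92, 296, 704, 1388, 2420, 3872
Δ²: 72, 204, 408, 684, 1032, 1452
Δ³: 132, 204, 276, 348, 420
Δ⁴: 72, 72, 72, 72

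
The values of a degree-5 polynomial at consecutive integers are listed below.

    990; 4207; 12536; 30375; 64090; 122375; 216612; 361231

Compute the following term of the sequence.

Δ: 3217  8329  17839  33715  58285  94237  144619
Δ²: 5112  9510  15876  24570  35952  50382
Δ³: 4398  6366  8694  11382  14430
Δ⁴: 1968  2328  2688  3048
Δ⁵: 360  360  360
The fifth differences are constant (360).
3048 + 360 = 3408;  14430 + 3408 = 17838;  50382 + 17838 = 68220;  144619 + 68220 = 212839;  361231 + 212839 = 574070

574070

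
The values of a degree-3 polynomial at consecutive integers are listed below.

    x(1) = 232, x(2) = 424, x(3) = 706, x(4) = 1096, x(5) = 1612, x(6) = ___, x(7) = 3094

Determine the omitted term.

2272

Using the first 5 terms:
First differences: 192, 282, 390, 516
Second differences: 90, 108, 126
Third differences: 18, 18
Constant third difference = 18.
Extend forward: 126 + 18 = 144;  516 + 144 = 660;  1612 + 660 = 2272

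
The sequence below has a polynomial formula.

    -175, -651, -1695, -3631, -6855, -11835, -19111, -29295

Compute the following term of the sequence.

-43071

First differences: -476, -1044, -1936, -3224, -4980, -7276, -10184
Second differences: -568, -892, -1288, -1756, -2296, -2908
Third differences: -324, -396, -468, -540, -612
Fourth differences: -72, -72, -72, -72
Fourth differences constant at -72.
-612 − 72 = -684;  -2908 − 684 = -3592;  -10184 − 3592 = -13776;  -29295 − 13776 = -43071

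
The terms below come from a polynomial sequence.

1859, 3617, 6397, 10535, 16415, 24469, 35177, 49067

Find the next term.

66715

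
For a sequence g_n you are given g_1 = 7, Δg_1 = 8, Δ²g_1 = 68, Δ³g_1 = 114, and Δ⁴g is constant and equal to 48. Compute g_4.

Build the table forward from the leading diagonal:
D4: 48  48  48  48
D3: 114  162  210  258
D2: 68  182  344  554
D1: 8  76  258  602
g: 7  15  91  349

349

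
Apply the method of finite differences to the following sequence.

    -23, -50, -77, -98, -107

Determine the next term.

D1: -27  -27  -21  -9
D2: 0  6  12
D3: 6  6
The third differences are constant (6).
12 + 6 = 18;  -9 + 18 = 9;  -107 + 9 = -98

-98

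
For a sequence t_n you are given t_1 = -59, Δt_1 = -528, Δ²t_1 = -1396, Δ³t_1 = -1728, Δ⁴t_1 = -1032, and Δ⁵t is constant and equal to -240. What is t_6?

-39339

Build the table forward from the leading diagonal:
Fifth differences: -240  -240  -240  -240  -240  -240
Fourth differences: -1032  -1272  -1512  -1752  -1992  -2232
Third differences: -1728  -2760  -4032  -5544  -7296  -9288
Second differences: -1396  -3124  -5884  -9916  -15460  -22756
First differences: -528  -1924  -5048  -10932  -20848  -36308
t: -59  -587  -2511  -7559  -18491  -39339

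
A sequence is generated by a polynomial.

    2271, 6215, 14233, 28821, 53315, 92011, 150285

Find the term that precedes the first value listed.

625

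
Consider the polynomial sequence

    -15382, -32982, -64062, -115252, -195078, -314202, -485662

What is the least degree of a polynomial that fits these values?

5

First differences: -17600, -31080, -51190, -79826, -119124, -171460
Second differences: -13480, -20110, -28636, -39298, -52336
Third differences: -6630, -8526, -10662, -13038
Fourth differences: -1896, -2136, -2376
Fifth differences: -240, -240
The fifth differences are constant, so the polynomial has degree 5.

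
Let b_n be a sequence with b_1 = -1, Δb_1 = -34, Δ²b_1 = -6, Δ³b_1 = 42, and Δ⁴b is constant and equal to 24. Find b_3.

Build the table forward from the leading diagonal:
Fourth differences: 24, 24, 24
Third differences: 42, 66, 90
Second differences: -6, 36, 102
First differences: -34, -40, -4
b: -1, -35, -75

-75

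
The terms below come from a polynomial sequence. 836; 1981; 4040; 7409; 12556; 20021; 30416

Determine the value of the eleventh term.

First differences: 1145  2059  3369  5147  7465  10395
Second differences: 914  1310  1778  2318  2930
Third differences: 396  468  540  612
Fourth differences: 72  72  72
Constant fourth difference = 72, so extend:
612 + 72 = 684;  2930 + 684 = 3614;  10395 + 3614 = 14009;  30416 + 14009 = 44425
684 + 72 = 756;  3614 + 756 = 4370;  14009 + 4370 = 18379;  44425 + 18379 = 62804
756 + 72 = 828;  4370 + 828 = 5198;  18379 + 5198 = 23577;  62804 + 23577 = 86381
828 + 72 = 900;  5198 + 900 = 6098;  23577 + 6098 = 29675;  86381 + 29675 = 116056

116056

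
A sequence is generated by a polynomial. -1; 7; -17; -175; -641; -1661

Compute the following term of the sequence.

8 , -24 , -158 , -466 , -1020
-32 , -134 , -308 , -554
-102 , -174 , -246
-72 , -72
The fourth differences are constant (-72).
-246 − 72 = -318;  -554 − 318 = -872;  -1020 − 872 = -1892;  -1661 − 1892 = -3553

-3553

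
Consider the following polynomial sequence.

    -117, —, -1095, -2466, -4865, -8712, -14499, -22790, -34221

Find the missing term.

-404

Using the last 7 terms:
D1: -1371, -2399, -3847, -5787, -8291, -11431
D2: -1028, -1448, -1940, -2504, -3140
D3: -420, -492, -564, -636
D4: -72, -72, -72
Constant fourth difference = -72.
Extend backward: -420 + 72 = -348;  -1028 + 348 = -680;  -1371 + 680 = -691;  -1095 + 691 = -404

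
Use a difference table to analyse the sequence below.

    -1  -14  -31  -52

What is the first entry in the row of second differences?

D1: -13, -17, -21
D2: -4, -4

-4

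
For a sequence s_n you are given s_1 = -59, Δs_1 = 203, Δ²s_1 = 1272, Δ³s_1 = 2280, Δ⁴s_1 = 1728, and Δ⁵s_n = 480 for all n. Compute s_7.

94639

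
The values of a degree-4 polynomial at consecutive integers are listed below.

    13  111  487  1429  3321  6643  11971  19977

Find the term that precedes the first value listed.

1

Δ: 98, 376, 942, 1892, 3322, 5328, 8006
Δ²: 278, 566, 950, 1430, 2006, 2678
Δ³: 288, 384, 480, 576, 672
Δ⁴: 96, 96, 96, 96
The fourth differences are constant at 96.
Work back: 288 − 96 = 192;  278 − 192 = 86;  98 − 86 = 12;  13 − 12 = 1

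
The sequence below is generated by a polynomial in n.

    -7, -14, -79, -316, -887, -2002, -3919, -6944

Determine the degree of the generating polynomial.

4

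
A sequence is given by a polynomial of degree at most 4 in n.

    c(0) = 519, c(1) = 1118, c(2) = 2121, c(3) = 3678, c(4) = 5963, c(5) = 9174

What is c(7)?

D1: 599 , 1003 , 1557 , 2285 , 3211
D2: 404 , 554 , 728 , 926
D3: 150 , 174 , 198
D4: 24 , 24
Fourth differences constant at 24.
198 + 24 = 222;  926 + 222 = 1148;  3211 + 1148 = 4359;  9174 + 4359 = 13533
222 + 24 = 246;  1148 + 246 = 1394;  4359 + 1394 = 5753;  13533 + 5753 = 19286

19286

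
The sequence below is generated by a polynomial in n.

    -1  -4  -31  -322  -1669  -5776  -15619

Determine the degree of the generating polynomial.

D1: -3, -27, -291, -1347, -4107, -9843
D2: -24, -264, -1056, -2760, -5736
D3: -240, -792, -1704, -2976
D4: -552, -912, -1272
D5: -360, -360
The fifth differences are constant, so the polynomial has degree 5.

5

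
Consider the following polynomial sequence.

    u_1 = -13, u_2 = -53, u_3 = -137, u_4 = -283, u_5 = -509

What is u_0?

1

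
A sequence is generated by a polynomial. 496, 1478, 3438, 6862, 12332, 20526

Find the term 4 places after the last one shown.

97462

Δ: 982, 1960, 3424, 5470, 8194
Δ²: 978, 1464, 2046, 2724
Δ³: 486, 582, 678
Δ⁴: 96, 96
Fourth differences constant at 96.
678 + 96 = 774;  2724 + 774 = 3498;  8194 + 3498 = 11692;  20526 + 11692 = 32218
774 + 96 = 870;  3498 + 870 = 4368;  11692 + 4368 = 16060;  32218 + 16060 = 48278
870 + 96 = 966;  4368 + 966 = 5334;  16060 + 5334 = 21394;  48278 + 21394 = 69672
966 + 96 = 1062;  5334 + 1062 = 6396;  21394 + 6396 = 27790;  69672 + 27790 = 97462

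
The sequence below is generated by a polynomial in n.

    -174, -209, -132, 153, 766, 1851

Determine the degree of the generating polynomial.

First differences: -35, 77, 285, 613, 1085
Second differences: 112, 208, 328, 472
Third differences: 96, 120, 144
Fourth differences: 24, 24
The fourth differences are constant, so the polynomial has degree 4.

4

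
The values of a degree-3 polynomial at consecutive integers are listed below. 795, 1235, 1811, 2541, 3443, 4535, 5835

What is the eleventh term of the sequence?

D1: 440, 576, 730, 902, 1092, 1300
D2: 136, 154, 172, 190, 208
D3: 18, 18, 18, 18
Third differences constant at 18.
208 + 18 = 226;  1300 + 226 = 1526;  5835 + 1526 = 7361
226 + 18 = 244;  1526 + 244 = 1770;  7361 + 1770 = 9131
244 + 18 = 262;  1770 + 262 = 2032;  9131 + 2032 = 11163
262 + 18 = 280;  2032 + 280 = 2312;  11163 + 2312 = 13475

13475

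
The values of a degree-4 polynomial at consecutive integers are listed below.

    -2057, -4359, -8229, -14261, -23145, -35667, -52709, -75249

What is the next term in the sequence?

First differences: -2302, -3870, -6032, -8884, -12522, -17042, -22540
Second differences: -1568, -2162, -2852, -3638, -4520, -5498
Third differences: -594, -690, -786, -882, -978
Fourth differences: -96, -96, -96, -96
Fourth differences constant at -96.
-978 − 96 = -1074;  -5498 − 1074 = -6572;  -22540 − 6572 = -29112;  -75249 − 29112 = -104361

-104361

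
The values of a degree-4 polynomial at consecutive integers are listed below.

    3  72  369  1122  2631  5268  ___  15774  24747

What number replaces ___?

9477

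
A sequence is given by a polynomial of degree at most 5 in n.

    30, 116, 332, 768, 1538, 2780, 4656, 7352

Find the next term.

11078

D1: 86, 216, 436, 770, 1242, 1876, 2696
D2: 130, 220, 334, 472, 634, 820
D3: 90, 114, 138, 162, 186
D4: 24, 24, 24, 24
The fourth differences are constant (24).
186 + 24 = 210;  820 + 210 = 1030;  2696 + 1030 = 3726;  7352 + 3726 = 11078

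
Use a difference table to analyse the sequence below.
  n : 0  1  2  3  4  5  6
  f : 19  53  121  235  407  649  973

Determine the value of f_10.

3329

D1: 34, 68, 114, 172, 242, 324
D2: 34, 46, 58, 70, 82
D3: 12, 12, 12, 12
Third differences constant at 12.
82 + 12 = 94;  324 + 94 = 418;  973 + 418 = 1391
94 + 12 = 106;  418 + 106 = 524;  1391 + 524 = 1915
106 + 12 = 118;  524 + 118 = 642;  1915 + 642 = 2557
118 + 12 = 130;  642 + 130 = 772;  2557 + 772 = 3329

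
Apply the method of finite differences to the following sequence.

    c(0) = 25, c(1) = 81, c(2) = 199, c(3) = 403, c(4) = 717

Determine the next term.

1165

Δ: 56, 118, 204, 314
Δ²: 62, 86, 110
Δ³: 24, 24
Constant third difference = 24, so extend:
110 + 24 = 134;  314 + 134 = 448;  717 + 448 = 1165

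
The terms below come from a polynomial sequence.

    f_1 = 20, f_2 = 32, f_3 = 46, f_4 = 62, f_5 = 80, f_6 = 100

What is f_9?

12, 14, 16, 18, 20
2, 2, 2, 2
Constant second difference = 2, so extend:
20 + 2 = 22;  100 + 22 = 122
22 + 2 = 24;  122 + 24 = 146
24 + 2 = 26;  146 + 26 = 172

172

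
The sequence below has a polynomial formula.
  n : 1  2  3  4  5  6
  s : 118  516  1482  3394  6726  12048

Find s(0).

Δ: 398  966  1912  3332  5322
Δ²: 568  946  1420  1990
Δ³: 378  474  570
Δ⁴: 96  96
The fourth differences are constant at 96.
Work back: 378 − 96 = 282;  568 − 282 = 286;  398 − 286 = 112;  118 − 112 = 6

6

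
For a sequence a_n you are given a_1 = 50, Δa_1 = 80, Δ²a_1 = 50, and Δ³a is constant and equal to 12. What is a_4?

Build the table forward from the leading diagonal:
Δ³: 12  12  12  12
Δ²: 50  62  74  86
Δ: 80  130  192  266
a: 50  130  260  452

452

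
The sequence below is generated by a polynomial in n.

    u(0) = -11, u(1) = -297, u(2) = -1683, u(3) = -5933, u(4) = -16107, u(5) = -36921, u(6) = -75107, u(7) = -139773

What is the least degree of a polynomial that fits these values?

5

-286, -1386, -4250, -10174, -20814, -38186, -64666
-1100, -2864, -5924, -10640, -17372, -26480
-1764, -3060, -4716, -6732, -9108
-1296, -1656, -2016, -2376
-360, -360, -360
The fifth differences are constant, so the polynomial has degree 5.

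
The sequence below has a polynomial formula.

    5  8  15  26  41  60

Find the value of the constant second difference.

4

Δ: 3, 7, 11, 15, 19
Δ²: 4, 4, 4, 4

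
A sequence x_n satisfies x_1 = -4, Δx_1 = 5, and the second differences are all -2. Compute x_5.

Build the table forward from the leading diagonal:
Δ²: -2, -2, -2, -2, -2
Δ: 5, 3, 1, -1, -3
x: -4, 1, 4, 5, 4

4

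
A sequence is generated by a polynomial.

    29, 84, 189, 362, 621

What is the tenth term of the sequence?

3836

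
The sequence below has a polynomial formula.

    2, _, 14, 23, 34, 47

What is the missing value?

Using the last 4 terms:
D1: 9  11  13
D2: 2  2
Constant second difference = 2.
Extend backward: 9 − 2 = 7;  14 − 7 = 7

7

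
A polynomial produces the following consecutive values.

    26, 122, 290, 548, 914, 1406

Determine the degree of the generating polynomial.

Δ: 96, 168, 258, 366, 492
Δ²: 72, 90, 108, 126
Δ³: 18, 18, 18
The third differences are constant, so the polynomial has degree 3.

3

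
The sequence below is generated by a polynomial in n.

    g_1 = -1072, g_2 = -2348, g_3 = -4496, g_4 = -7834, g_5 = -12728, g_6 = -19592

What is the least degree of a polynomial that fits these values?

4

Δ: -1276, -2148, -3338, -4894, -6864
Δ²: -872, -1190, -1556, -1970
Δ³: -318, -366, -414
Δ⁴: -48, -48
The fourth differences are constant, so the polynomial has degree 4.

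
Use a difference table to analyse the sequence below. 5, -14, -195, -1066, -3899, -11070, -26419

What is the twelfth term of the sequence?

-19  -181  -871  -2833  -7171  -15349
-162  -690  -1962  -4338  -8178
-528  -1272  -2376  -3840
-744  -1104  -1464
-360  -360
Fifth differences constant at -360.
-1464 − 360 = -1824;  -3840 − 1824 = -5664;  -8178 − 5664 = -13842;  -15349 − 13842 = -29191;  -26419 − 29191 = -55610
-1824 − 360 = -2184;  -5664 − 2184 = -7848;  -13842 − 7848 = -21690;  -29191 − 21690 = -50881;  -55610 − 50881 = -106491
-2184 − 360 = -2544;  -7848 − 2544 = -10392;  -21690 − 10392 = -32082;  -50881 − 32082 = -82963;  -106491 − 82963 = -189454
-2544 − 360 = -2904;  -10392 − 2904 = -13296;  -32082 − 13296 = -45378;  -82963 − 45378 = -128341;  -189454 − 128341 = -317795
-2904 − 360 = -3264;  -13296 − 3264 = -16560;  -45378 − 16560 = -61938;  -128341 − 61938 = -190279;  -317795 − 190279 = -508074

-508074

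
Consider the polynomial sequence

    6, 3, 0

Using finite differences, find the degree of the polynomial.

D1: -3, -3
The first differences are constant, so the polynomial has degree 1.

1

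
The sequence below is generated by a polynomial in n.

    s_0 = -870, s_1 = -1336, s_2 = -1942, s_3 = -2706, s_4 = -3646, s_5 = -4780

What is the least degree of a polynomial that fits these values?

-466, -606, -764, -940, -1134
-140, -158, -176, -194
-18, -18, -18
The third differences are constant, so the polynomial has degree 3.

3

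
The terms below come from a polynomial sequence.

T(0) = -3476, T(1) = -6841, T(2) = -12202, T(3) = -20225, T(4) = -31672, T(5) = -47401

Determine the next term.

-68366

D1: -3365  -5361  -8023  -11447  -15729
D2: -1996  -2662  -3424  -4282
D3: -666  -762  -858
D4: -96  -96
Fourth differences constant at -96.
-858 − 96 = -954;  -4282 − 954 = -5236;  -15729 − 5236 = -20965;  -47401 − 20965 = -68366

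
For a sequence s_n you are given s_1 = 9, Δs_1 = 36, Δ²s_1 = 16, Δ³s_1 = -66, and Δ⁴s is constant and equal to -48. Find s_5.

-63

Build the table forward from the leading diagonal:
Δ⁴: -48  -48  -48  -48  -48
Δ³: -66  -114  -162  -210  -258
Δ²: 16  -50  -164  -326  -536
Δ: 36  52  2  -162  -488
s: 9  45  97  99  -63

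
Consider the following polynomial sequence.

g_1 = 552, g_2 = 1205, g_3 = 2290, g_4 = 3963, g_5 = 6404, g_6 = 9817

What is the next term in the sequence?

Δ: 653, 1085, 1673, 2441, 3413
Δ²: 432, 588, 768, 972
Δ³: 156, 180, 204
Δ⁴: 24, 24
The fourth differences are constant (24).
204 + 24 = 228;  972 + 228 = 1200;  3413 + 1200 = 4613;  9817 + 4613 = 14430

14430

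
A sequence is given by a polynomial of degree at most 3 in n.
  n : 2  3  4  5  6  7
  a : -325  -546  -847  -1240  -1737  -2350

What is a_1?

-172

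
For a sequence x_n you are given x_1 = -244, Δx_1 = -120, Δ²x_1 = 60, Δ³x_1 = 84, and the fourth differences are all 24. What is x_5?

Build the table forward from the leading diagonal:
D4: 24  24  24  24  24
D3: 84  108  132  156  180
D2: 60  144  252  384  540
D1: -120  -60  84  336  720
x: -244  -364  -424  -340  -4

-4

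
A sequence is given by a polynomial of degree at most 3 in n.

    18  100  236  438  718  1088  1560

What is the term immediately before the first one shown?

D1: 82, 136, 202, 280, 370, 472
D2: 54, 66, 78, 90, 102
D3: 12, 12, 12, 12
The third differences are constant at 12.
Work back: 54 − 12 = 42;  82 − 42 = 40;  18 − 40 = -22

-22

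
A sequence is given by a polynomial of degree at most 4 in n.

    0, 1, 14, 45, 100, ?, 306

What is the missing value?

185

Using the first 5 terms:
1, 13, 31, 55
12, 18, 24
6, 6
Constant third difference = 6.
Extend forward: 24 + 6 = 30;  55 + 30 = 85;  100 + 85 = 185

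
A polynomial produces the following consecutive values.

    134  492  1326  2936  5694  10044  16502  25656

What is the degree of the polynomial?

4

Δ: 358, 834, 1610, 2758, 4350, 6458, 9154
Δ²: 476, 776, 1148, 1592, 2108, 2696
Δ³: 300, 372, 444, 516, 588
Δ⁴: 72, 72, 72, 72
The fourth differences are constant, so the polynomial has degree 4.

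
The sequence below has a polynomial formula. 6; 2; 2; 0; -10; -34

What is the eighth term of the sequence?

-148

-4  0  -2  -10  -24
4  -2  -8  -14
-6  -6  -6
The third differences are constant (-6).
-14 − 6 = -20;  -24 − 20 = -44;  -34 − 44 = -78
-20 − 6 = -26;  -44 − 26 = -70;  -78 − 70 = -148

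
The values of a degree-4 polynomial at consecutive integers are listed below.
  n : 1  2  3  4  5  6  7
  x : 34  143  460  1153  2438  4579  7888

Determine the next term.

12725

Δ: 109, 317, 693, 1285, 2141, 3309
Δ²: 208, 376, 592, 856, 1168
Δ³: 168, 216, 264, 312
Δ⁴: 48, 48, 48
Fourth differences constant at 48.
312 + 48 = 360;  1168 + 360 = 1528;  3309 + 1528 = 4837;  7888 + 4837 = 12725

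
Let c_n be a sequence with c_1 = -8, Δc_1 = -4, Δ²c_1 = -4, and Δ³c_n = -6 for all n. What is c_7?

Build the table forward from the leading diagonal:
Third differences: -6  -6  -6  -6  -6  -6  -6
Second differences: -4  -10  -16  -22  -28  -34  -40
First differences: -4  -8  -18  -34  -56  -84  -118
c: -8  -12  -20  -38  -72  -128  -212

-212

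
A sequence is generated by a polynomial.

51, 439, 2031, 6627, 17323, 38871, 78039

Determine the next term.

143971

Δ: 388 , 1592 , 4596 , 10696 , 21548 , 39168
Δ²: 1204 , 3004 , 6100 , 10852 , 17620
Δ³: 1800 , 3096 , 4752 , 6768
Δ⁴: 1296 , 1656 , 2016
Δ⁵: 360 , 360
The fifth differences are constant (360).
2016 + 360 = 2376;  6768 + 2376 = 9144;  17620 + 9144 = 26764;  39168 + 26764 = 65932;  78039 + 65932 = 143971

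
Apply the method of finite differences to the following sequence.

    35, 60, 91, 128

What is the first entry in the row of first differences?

First differences: 25, 31, 37
Second differences: 6, 6

25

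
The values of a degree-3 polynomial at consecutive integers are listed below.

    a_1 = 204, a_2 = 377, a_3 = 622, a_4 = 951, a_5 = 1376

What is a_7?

Δ: 173 , 245 , 329 , 425
Δ²: 72 , 84 , 96
Δ³: 12 , 12
Third differences constant at 12.
96 + 12 = 108;  425 + 108 = 533;  1376 + 533 = 1909
108 + 12 = 120;  533 + 120 = 653;  1909 + 653 = 2562

2562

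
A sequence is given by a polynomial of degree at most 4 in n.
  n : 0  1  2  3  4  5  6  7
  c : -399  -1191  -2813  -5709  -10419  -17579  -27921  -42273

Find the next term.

-61559

First differences: -792, -1622, -2896, -4710, -7160, -10342, -14352
Second differences: -830, -1274, -1814, -2450, -3182, -4010
Third differences: -444, -540, -636, -732, -828
Fourth differences: -96, -96, -96, -96
Fourth differences constant at -96.
-828 − 96 = -924;  -4010 − 924 = -4934;  -14352 − 4934 = -19286;  -42273 − 19286 = -61559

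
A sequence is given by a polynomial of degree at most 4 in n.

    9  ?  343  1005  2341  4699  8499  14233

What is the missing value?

Using the last 6 terms:
662  1336  2358  3800  5734
674  1022  1442  1934
348  420  492
72  72
Constant fourth difference = 72.
Extend backward: 348 − 72 = 276;  674 − 276 = 398;  662 − 398 = 264;  343 − 264 = 79

79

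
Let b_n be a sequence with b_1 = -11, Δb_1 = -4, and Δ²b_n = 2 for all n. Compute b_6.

-11

Build the table forward from the leading diagonal:
D2: 2, 2, 2, 2, 2, 2
D1: -4, -2, 0, 2, 4, 6
b: -11, -15, -17, -17, -15, -11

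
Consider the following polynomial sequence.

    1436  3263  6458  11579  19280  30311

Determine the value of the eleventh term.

168386

First differences: 1827 , 3195 , 5121 , 7701 , 11031
Second differences: 1368 , 1926 , 2580 , 3330
Third differences: 558 , 654 , 750
Fourth differences: 96 , 96
Constant fourth difference = 96, so extend:
750 + 96 = 846;  3330 + 846 = 4176;  11031 + 4176 = 15207;  30311 + 15207 = 45518
846 + 96 = 942;  4176 + 942 = 5118;  15207 + 5118 = 20325;  45518 + 20325 = 65843
942 + 96 = 1038;  5118 + 1038 = 6156;  20325 + 6156 = 26481;  65843 + 26481 = 92324
1038 + 96 = 1134;  6156 + 1134 = 7290;  26481 + 7290 = 33771;  92324 + 33771 = 126095
1134 + 96 = 1230;  7290 + 1230 = 8520;  33771 + 8520 = 42291;  126095 + 42291 = 168386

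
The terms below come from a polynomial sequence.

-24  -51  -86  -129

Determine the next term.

-180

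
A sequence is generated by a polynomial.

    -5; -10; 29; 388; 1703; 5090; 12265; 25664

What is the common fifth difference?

120

D1: -5, 39, 359, 1315, 3387, 7175, 13399
D2: 44, 320, 956, 2072, 3788, 6224
D3: 276, 636, 1116, 1716, 2436
D4: 360, 480, 600, 720
D5: 120, 120, 120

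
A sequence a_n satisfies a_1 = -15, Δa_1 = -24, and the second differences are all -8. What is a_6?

-215

Build the table forward from the leading diagonal:
Second differences: -8  -8  -8  -8  -8  -8
First differences: -24  -32  -40  -48  -56  -64
a: -15  -39  -71  -111  -159  -215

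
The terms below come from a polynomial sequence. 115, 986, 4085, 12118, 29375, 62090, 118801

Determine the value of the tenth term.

560410

First differences: 871, 3099, 8033, 17257, 32715, 56711
Second differences: 2228, 4934, 9224, 15458, 23996
Third differences: 2706, 4290, 6234, 8538
Fourth differences: 1584, 1944, 2304
Fifth differences: 360, 360
Constant fifth difference = 360, so extend:
2304 + 360 = 2664;  8538 + 2664 = 11202;  23996 + 11202 = 35198;  56711 + 35198 = 91909;  118801 + 91909 = 210710
2664 + 360 = 3024;  11202 + 3024 = 14226;  35198 + 14226 = 49424;  91909 + 49424 = 141333;  210710 + 141333 = 352043
3024 + 360 = 3384;  14226 + 3384 = 17610;  49424 + 17610 = 67034;  141333 + 67034 = 208367;  352043 + 208367 = 560410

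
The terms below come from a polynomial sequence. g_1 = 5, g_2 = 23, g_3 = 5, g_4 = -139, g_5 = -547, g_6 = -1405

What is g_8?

-5455

First differences: 18, -18, -144, -408, -858
Second differences: -36, -126, -264, -450
Third differences: -90, -138, -186
Fourth differences: -48, -48
Constant fourth difference = -48, so extend:
-186 − 48 = -234;  -450 − 234 = -684;  -858 − 684 = -1542;  -1405 − 1542 = -2947
-234 − 48 = -282;  -684 − 282 = -966;  -1542 − 966 = -2508;  -2947 − 2508 = -5455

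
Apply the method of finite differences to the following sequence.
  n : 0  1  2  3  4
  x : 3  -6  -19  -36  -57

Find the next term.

D1: -9, -13, -17, -21
D2: -4, -4, -4
Second differences constant at -4.
-21 − 4 = -25;  -57 − 25 = -82

-82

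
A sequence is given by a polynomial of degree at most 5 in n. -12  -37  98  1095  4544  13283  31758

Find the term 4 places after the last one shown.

-25 , 135 , 997 , 3449 , 8739 , 18475
160 , 862 , 2452 , 5290 , 9736
702 , 1590 , 2838 , 4446
888 , 1248 , 1608
360 , 360
Constant fifth difference = 360, so extend:
1608 + 360 = 1968;  4446 + 1968 = 6414;  9736 + 6414 = 16150;  18475 + 16150 = 34625;  31758 + 34625 = 66383
1968 + 360 = 2328;  6414 + 2328 = 8742;  16150 + 8742 = 24892;  34625 + 24892 = 59517;  66383 + 59517 = 125900
2328 + 360 = 2688;  8742 + 2688 = 11430;  24892 + 11430 = 36322;  59517 + 36322 = 95839;  125900 + 95839 = 221739
2688 + 360 = 3048;  11430 + 3048 = 14478;  36322 + 14478 = 50800;  95839 + 50800 = 146639;  221739 + 146639 = 368378

368378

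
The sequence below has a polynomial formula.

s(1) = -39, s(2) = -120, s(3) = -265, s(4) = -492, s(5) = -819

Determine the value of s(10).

-81 , -145 , -227 , -327
-64 , -82 , -100
-18 , -18
Constant third difference = -18, so extend:
-100 − 18 = -118;  -327 − 118 = -445;  -819 − 445 = -1264
-118 − 18 = -136;  -445 − 136 = -581;  -1264 − 581 = -1845
-136 − 18 = -154;  -581 − 154 = -735;  -1845 − 735 = -2580
-154 − 18 = -172;  -735 − 172 = -907;  -2580 − 907 = -3487
-172 − 18 = -190;  -907 − 190 = -1097;  -3487 − 1097 = -4584

-4584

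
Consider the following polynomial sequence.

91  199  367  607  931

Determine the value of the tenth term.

D1: 108 , 168 , 240 , 324
D2: 60 , 72 , 84
D3: 12 , 12
Third differences constant at 12.
84 + 12 = 96;  324 + 96 = 420;  931 + 420 = 1351
96 + 12 = 108;  420 + 108 = 528;  1351 + 528 = 1879
108 + 12 = 120;  528 + 120 = 648;  1879 + 648 = 2527
120 + 12 = 132;  648 + 132 = 780;  2527 + 780 = 3307
132 + 12 = 144;  780 + 144 = 924;  3307 + 924 = 4231

4231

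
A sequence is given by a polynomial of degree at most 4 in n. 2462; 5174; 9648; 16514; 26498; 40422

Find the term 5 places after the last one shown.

204632

First differences: 2712, 4474, 6866, 9984, 13924
Second differences: 1762, 2392, 3118, 3940
Third differences: 630, 726, 822
Fourth differences: 96, 96
The fourth differences are constant (96).
822 + 96 = 918;  3940 + 918 = 4858;  13924 + 4858 = 18782;  40422 + 18782 = 59204
918 + 96 = 1014;  4858 + 1014 = 5872;  18782 + 5872 = 24654;  59204 + 24654 = 83858
1014 + 96 = 1110;  5872 + 1110 = 6982;  24654 + 6982 = 31636;  83858 + 31636 = 115494
1110 + 96 = 1206;  6982 + 1206 = 8188;  31636 + 8188 = 39824;  115494 + 39824 = 155318
1206 + 96 = 1302;  8188 + 1302 = 9490;  39824 + 9490 = 49314;  155318 + 49314 = 204632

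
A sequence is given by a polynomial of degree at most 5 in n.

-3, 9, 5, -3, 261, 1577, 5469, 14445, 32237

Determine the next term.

D1: 12, -4, -8, 264, 1316, 3892, 8976, 17792
D2: -16, -4, 272, 1052, 2576, 5084, 8816
D3: 12, 276, 780, 1524, 2508, 3732
D4: 264, 504, 744, 984, 1224
D5: 240, 240, 240, 240
Fifth differences constant at 240.
1224 + 240 = 1464;  3732 + 1464 = 5196;  8816 + 5196 = 14012;  17792 + 14012 = 31804;  32237 + 31804 = 64041

64041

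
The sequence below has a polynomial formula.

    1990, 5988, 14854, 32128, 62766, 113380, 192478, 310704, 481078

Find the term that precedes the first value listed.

496

D1: 3998  8866  17274  30638  50614  79098  118226  170374
D2: 4868  8408  13364  19976  28484  39128  52148
D3: 3540  4956  6612  8508  10644  13020
D4: 1416  1656  1896  2136  2376
D5: 240  240  240  240
The fifth differences are constant at 240.
Work back: 1416 − 240 = 1176;  3540 − 1176 = 2364;  4868 − 2364 = 2504;  3998 − 2504 = 1494;  1990 − 1494 = 496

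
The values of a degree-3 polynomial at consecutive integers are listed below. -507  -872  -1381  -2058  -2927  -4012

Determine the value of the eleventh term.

First differences: -365, -509, -677, -869, -1085
Second differences: -144, -168, -192, -216
Third differences: -24, -24, -24
Third differences constant at -24.
-216 − 24 = -240;  -1085 − 240 = -1325;  -4012 − 1325 = -5337
-240 − 24 = -264;  -1325 − 264 = -1589;  -5337 − 1589 = -6926
-264 − 24 = -288;  -1589 − 288 = -1877;  -6926 − 1877 = -8803
-288 − 24 = -312;  -1877 − 312 = -2189;  -8803 − 2189 = -10992
-312 − 24 = -336;  -2189 − 336 = -2525;  -10992 − 2525 = -13517

-13517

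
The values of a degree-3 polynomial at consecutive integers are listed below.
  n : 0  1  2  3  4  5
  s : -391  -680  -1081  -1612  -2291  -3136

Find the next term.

-4165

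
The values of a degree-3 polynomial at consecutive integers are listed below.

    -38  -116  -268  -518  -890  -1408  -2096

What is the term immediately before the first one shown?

D1: -78, -152, -250, -372, -518, -688
D2: -74, -98, -122, -146, -170
D3: -24, -24, -24, -24
The third differences are constant at -24.
Work back: -74 + 24 = -50;  -78 + 50 = -28;  -38 + 28 = -10

-10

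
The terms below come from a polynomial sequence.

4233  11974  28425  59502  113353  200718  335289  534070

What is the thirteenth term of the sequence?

7741  16451  31077  53851  87365  134571  198781
8710  14626  22774  33514  47206  64210
5916  8148  10740  13692  17004
2232  2592  2952  3312
360  360  360
Fifth differences constant at 360.
3312 + 360 = 3672;  17004 + 3672 = 20676;  64210 + 20676 = 84886;  198781 + 84886 = 283667;  534070 + 283667 = 817737
3672 + 360 = 4032;  20676 + 4032 = 24708;  84886 + 24708 = 109594;  283667 + 109594 = 393261;  817737 + 393261 = 1210998
4032 + 360 = 4392;  24708 + 4392 = 29100;  109594 + 29100 = 138694;  393261 + 138694 = 531955;  1210998 + 531955 = 1742953
4392 + 360 = 4752;  29100 + 4752 = 33852;  138694 + 33852 = 172546;  531955 + 172546 = 704501;  1742953 + 704501 = 2447454
4752 + 360 = 5112;  33852 + 5112 = 38964;  172546 + 38964 = 211510;  704501 + 211510 = 916011;  2447454 + 916011 = 3363465

3363465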